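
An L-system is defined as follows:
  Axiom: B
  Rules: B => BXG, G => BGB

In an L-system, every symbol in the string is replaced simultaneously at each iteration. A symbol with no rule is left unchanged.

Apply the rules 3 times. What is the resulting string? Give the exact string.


Step 0: B
Step 1: BXG
Step 2: BXGXBGB
Step 3: BXGXBGBXBXGBGBBXG

Answer: BXGXBGBXBXGBGBBXG


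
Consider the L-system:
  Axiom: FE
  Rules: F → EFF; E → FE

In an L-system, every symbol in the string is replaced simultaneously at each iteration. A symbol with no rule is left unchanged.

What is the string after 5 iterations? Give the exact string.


Answer: EFFFEFEEFFEFFFEEFFEFFFEEFFEFFEFFFEFEEFFEFFEFFFEEFFFEFEEFFEFFFEEFFEFFEFFFEFEEFFEFFFEEFFEFFFEEFFEFFEFFFEEFFFEFEEFFEFFFEEFFEFFEFFFEFEEFFEFFFEEFFEFFFEEFFEFFEFFFEEFFFEFEEFFEFFFEEFFEFFEFFFEFEEFFEFFFEEFFEFFEFFFEFEEFFEFFFEEFFEFFFEEFFEFFEFFFE

Derivation:
Step 0: FE
Step 1: EFFFE
Step 2: FEEFFEFFEFFFE
Step 3: EFFFEFEEFFEFFFEEFFEFFFEEFFEFFEFFFE
Step 4: FEEFFEFFEFFFEEFFFEFEEFFEFFFEEFFEFFEFFFEFEEFFEFFFEEFFEFFEFFFEFEEFFEFFFEEFFEFFFEEFFEFFEFFFE
Step 5: EFFFEFEEFFEFFFEEFFEFFFEEFFEFFEFFFEFEEFFEFFEFFFEEFFFEFEEFFEFFFEEFFEFFEFFFEFEEFFEFFFEEFFEFFFEEFFEFFEFFFEEFFFEFEEFFEFFFEEFFEFFEFFFEFEEFFEFFFEEFFEFFFEEFFEFFEFFFEEFFFEFEEFFEFFFEEFFEFFEFFFEFEEFFEFFFEEFFEFFEFFFEFEEFFEFFFEEFFEFFFEEFFEFFEFFFE


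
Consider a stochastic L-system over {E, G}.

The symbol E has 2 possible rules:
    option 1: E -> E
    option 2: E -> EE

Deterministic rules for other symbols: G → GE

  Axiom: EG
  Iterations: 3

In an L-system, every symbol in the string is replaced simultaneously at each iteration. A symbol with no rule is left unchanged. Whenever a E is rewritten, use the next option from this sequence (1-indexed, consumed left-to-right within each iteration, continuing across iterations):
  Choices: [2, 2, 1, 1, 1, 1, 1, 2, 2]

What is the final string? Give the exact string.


Answer: EEEGEEEEE

Derivation:
Step 0: EG
Step 1: EEGE  (used choices [2])
Step 2: EEEGEE  (used choices [2, 1, 1])
Step 3: EEEGEEEEE  (used choices [1, 1, 1, 2, 2])


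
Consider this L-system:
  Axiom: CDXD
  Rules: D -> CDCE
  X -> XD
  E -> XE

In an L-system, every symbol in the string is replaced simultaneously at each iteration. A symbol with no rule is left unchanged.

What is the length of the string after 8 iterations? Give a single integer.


Answer: 1283

Derivation:
Step 0: length = 4
Step 1: length = 11
Step 2: length = 23
Step 3: length = 43
Step 4: length = 81
Step 5: length = 159
Step 6: length = 319
Step 7: length = 641
Step 8: length = 1283


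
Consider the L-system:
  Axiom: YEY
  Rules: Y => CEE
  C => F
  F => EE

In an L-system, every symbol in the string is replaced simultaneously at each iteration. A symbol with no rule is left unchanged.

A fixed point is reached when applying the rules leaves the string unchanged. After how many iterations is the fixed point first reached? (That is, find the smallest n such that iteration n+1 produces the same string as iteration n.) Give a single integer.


Answer: 3

Derivation:
Step 0: YEY
Step 1: CEEECEE
Step 2: FEEEFEE
Step 3: EEEEEEEEE
Step 4: EEEEEEEEE  (unchanged — fixed point at step 3)


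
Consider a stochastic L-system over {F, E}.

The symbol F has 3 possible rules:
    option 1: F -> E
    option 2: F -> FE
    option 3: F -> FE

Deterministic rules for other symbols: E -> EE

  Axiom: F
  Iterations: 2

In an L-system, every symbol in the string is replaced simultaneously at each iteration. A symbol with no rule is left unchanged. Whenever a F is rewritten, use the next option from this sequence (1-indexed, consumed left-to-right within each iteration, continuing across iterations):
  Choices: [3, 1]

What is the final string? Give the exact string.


Answer: EEE

Derivation:
Step 0: F
Step 1: FE  (used choices [3])
Step 2: EEE  (used choices [1])


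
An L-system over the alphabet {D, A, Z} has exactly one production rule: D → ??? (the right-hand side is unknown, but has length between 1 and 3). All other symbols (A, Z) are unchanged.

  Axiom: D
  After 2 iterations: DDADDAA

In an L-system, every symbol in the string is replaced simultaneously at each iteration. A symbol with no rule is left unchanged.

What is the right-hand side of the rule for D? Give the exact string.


Answer: DDA

Derivation:
Trying D → DDA:
  Step 0: D
  Step 1: DDA
  Step 2: DDADDAA
Matches the given result.


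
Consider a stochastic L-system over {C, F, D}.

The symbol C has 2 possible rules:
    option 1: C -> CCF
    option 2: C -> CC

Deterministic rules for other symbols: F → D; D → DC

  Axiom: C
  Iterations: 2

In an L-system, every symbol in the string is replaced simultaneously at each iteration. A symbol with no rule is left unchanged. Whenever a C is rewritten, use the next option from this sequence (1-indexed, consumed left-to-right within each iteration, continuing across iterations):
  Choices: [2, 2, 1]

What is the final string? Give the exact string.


Answer: CCCCF

Derivation:
Step 0: C
Step 1: CC  (used choices [2])
Step 2: CCCCF  (used choices [2, 1])


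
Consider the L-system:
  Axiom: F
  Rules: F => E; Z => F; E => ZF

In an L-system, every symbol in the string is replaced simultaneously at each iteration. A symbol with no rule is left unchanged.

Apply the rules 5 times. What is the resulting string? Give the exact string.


Answer: ZFFE

Derivation:
Step 0: F
Step 1: E
Step 2: ZF
Step 3: FE
Step 4: EZF
Step 5: ZFFE


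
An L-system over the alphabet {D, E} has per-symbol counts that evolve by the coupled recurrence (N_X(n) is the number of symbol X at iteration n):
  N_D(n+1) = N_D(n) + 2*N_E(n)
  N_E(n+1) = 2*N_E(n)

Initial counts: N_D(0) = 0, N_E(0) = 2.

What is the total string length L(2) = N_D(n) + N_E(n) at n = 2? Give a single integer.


Step 0: N_D=0, N_E=2, L=2
Step 1: N_D=4, N_E=4, L=8
Step 2: N_D=12, N_E=8, L=20

Answer: 20


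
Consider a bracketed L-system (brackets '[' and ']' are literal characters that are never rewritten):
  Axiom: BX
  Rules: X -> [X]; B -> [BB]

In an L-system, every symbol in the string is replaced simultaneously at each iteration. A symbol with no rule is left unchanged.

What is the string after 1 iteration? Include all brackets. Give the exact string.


Answer: [BB][X]

Derivation:
Step 0: BX
Step 1: [BB][X]


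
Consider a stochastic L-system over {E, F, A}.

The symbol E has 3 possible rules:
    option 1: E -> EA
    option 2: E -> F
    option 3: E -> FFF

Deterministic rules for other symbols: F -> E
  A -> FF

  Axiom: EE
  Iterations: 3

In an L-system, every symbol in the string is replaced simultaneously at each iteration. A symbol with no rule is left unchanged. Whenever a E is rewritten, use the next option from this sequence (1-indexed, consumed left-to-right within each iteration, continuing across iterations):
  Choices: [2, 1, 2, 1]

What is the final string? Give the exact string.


Step 0: EE
Step 1: FEA  (used choices [2, 1])
Step 2: EFFF  (used choices [2])
Step 3: EAEEE  (used choices [1])

Answer: EAEEE


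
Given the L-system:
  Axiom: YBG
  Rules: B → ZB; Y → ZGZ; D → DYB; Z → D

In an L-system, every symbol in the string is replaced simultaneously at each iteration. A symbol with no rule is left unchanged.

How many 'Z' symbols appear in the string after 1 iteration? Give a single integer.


Answer: 3

Derivation:
Step 0: YBG  (0 'Z')
Step 1: ZGZZBG  (3 'Z')


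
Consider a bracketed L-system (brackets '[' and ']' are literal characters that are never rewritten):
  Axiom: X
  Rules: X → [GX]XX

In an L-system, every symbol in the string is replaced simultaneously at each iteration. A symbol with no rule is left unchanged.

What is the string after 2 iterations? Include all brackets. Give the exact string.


Answer: [G[GX]XX][GX]XX[GX]XX

Derivation:
Step 0: X
Step 1: [GX]XX
Step 2: [G[GX]XX][GX]XX[GX]XX


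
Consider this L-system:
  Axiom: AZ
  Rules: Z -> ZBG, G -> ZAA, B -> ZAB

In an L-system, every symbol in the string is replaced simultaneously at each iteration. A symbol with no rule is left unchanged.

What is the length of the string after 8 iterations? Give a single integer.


Answer: 1272

Derivation:
Step 0: length = 2
Step 1: length = 4
Step 2: length = 10
Step 3: length = 22
Step 4: length = 50
Step 5: length = 112
Step 6: length = 252
Step 7: length = 566
Step 8: length = 1272


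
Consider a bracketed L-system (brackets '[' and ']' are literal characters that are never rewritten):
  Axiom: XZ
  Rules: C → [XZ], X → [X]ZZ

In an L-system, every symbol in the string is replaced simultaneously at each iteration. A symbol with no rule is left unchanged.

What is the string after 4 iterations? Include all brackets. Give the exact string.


Step 0: XZ
Step 1: [X]ZZZ
Step 2: [[X]ZZ]ZZZ
Step 3: [[[X]ZZ]ZZ]ZZZ
Step 4: [[[[X]ZZ]ZZ]ZZ]ZZZ

Answer: [[[[X]ZZ]ZZ]ZZ]ZZZ


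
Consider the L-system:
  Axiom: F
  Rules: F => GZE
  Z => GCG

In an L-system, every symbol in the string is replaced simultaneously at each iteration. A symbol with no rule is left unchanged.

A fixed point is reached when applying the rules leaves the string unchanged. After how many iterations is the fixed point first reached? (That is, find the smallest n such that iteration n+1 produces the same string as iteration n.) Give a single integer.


Step 0: F
Step 1: GZE
Step 2: GGCGE
Step 3: GGCGE  (unchanged — fixed point at step 2)

Answer: 2


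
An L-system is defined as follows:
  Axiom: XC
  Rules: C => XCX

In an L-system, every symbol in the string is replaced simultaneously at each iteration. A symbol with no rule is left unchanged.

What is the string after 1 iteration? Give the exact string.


Step 0: XC
Step 1: XXCX

Answer: XXCX


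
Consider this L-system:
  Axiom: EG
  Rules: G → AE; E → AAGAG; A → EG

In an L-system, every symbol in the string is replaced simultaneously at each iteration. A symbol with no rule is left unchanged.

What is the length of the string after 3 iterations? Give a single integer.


Step 0: length = 2
Step 1: length = 7
Step 2: length = 17
Step 3: length = 52

Answer: 52


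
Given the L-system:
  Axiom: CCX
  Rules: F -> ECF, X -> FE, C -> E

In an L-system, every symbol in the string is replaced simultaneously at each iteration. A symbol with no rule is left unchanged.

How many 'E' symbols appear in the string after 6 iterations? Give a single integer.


Step 0: CCX  (0 'E')
Step 1: EEFE  (3 'E')
Step 2: EEECFE  (4 'E')
Step 3: EEEEECFE  (6 'E')
Step 4: EEEEEEECFE  (8 'E')
Step 5: EEEEEEEEECFE  (10 'E')
Step 6: EEEEEEEEEEECFE  (12 'E')

Answer: 12


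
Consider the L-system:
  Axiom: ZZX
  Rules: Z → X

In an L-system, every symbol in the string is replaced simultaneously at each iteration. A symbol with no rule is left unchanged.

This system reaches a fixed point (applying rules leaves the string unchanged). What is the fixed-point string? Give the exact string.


Answer: XXX

Derivation:
Step 0: ZZX
Step 1: XXX
Step 2: XXX  (unchanged — fixed point at step 1)


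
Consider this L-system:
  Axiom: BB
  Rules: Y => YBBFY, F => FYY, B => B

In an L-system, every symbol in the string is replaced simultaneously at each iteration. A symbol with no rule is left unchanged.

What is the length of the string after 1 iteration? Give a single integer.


Answer: 2

Derivation:
Step 0: length = 2
Step 1: length = 2


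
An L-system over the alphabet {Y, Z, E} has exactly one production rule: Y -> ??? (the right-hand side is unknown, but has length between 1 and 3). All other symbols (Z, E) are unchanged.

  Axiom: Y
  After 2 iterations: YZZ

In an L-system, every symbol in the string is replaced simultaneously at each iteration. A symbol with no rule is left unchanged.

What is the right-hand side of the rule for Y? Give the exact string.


Answer: YZ

Derivation:
Trying Y -> YZ:
  Step 0: Y
  Step 1: YZ
  Step 2: YZZ
Matches the given result.


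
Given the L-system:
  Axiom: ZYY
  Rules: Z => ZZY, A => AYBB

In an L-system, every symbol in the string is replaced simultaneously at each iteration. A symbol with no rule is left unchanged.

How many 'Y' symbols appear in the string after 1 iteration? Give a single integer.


Step 0: ZYY  (2 'Y')
Step 1: ZZYYY  (3 'Y')

Answer: 3


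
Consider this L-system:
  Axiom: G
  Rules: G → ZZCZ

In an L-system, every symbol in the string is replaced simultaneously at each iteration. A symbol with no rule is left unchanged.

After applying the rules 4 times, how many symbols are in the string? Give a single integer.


Answer: 4

Derivation:
Step 0: length = 1
Step 1: length = 4
Step 2: length = 4
Step 3: length = 4
Step 4: length = 4


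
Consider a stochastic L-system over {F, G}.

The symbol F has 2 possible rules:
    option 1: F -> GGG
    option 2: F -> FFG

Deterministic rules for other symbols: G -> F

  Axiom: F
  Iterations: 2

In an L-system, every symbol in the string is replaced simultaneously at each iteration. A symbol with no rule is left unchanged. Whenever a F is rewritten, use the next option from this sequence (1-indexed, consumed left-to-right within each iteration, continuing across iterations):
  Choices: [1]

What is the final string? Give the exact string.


Step 0: F
Step 1: GGG  (used choices [1])
Step 2: FFF  (used choices [])

Answer: FFF


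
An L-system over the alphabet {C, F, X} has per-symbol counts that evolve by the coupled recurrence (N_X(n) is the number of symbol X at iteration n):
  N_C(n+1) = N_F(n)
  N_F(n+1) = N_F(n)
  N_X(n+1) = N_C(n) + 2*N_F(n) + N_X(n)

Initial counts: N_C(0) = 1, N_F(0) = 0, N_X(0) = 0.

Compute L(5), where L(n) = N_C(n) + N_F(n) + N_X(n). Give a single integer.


Step 0: N_C=1, N_F=0, N_X=0, L=1
Step 1: N_C=0, N_F=0, N_X=1, L=1
Step 2: N_C=0, N_F=0, N_X=1, L=1
Step 3: N_C=0, N_F=0, N_X=1, L=1
Step 4: N_C=0, N_F=0, N_X=1, L=1
Step 5: N_C=0, N_F=0, N_X=1, L=1

Answer: 1


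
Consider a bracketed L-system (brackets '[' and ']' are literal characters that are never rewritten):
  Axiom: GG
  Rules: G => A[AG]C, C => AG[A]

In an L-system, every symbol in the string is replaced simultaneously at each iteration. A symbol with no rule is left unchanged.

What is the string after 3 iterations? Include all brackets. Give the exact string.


Step 0: GG
Step 1: A[AG]CA[AG]C
Step 2: A[AA[AG]C]AG[A]A[AA[AG]C]AG[A]
Step 3: A[AA[AA[AG]C]AG[A]]AA[AG]C[A]A[AA[AA[AG]C]AG[A]]AA[AG]C[A]

Answer: A[AA[AA[AG]C]AG[A]]AA[AG]C[A]A[AA[AA[AG]C]AG[A]]AA[AG]C[A]


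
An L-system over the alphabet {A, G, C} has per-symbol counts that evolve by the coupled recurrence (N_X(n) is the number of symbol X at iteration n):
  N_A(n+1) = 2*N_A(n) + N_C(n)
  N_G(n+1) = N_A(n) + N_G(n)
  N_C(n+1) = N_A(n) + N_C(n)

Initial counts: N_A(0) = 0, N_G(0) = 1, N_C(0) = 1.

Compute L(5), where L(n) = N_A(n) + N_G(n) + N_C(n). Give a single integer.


Step 0: N_A=0, N_G=1, N_C=1, L=2
Step 1: N_A=1, N_G=1, N_C=1, L=3
Step 2: N_A=3, N_G=2, N_C=2, L=7
Step 3: N_A=8, N_G=5, N_C=5, L=18
Step 4: N_A=21, N_G=13, N_C=13, L=47
Step 5: N_A=55, N_G=34, N_C=34, L=123

Answer: 123


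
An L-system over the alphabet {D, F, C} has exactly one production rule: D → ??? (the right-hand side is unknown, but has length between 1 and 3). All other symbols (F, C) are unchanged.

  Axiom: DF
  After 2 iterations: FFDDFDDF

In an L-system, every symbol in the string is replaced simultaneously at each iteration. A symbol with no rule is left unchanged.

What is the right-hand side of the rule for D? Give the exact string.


Answer: FDD

Derivation:
Trying D → FDD:
  Step 0: DF
  Step 1: FDDF
  Step 2: FFDDFDDF
Matches the given result.


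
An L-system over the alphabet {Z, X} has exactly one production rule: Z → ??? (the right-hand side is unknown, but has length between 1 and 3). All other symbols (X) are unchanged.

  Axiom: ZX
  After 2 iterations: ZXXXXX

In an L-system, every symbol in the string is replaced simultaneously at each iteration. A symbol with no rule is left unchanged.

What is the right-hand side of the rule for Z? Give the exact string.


Answer: ZXX

Derivation:
Trying Z → ZXX:
  Step 0: ZX
  Step 1: ZXXX
  Step 2: ZXXXXX
Matches the given result.


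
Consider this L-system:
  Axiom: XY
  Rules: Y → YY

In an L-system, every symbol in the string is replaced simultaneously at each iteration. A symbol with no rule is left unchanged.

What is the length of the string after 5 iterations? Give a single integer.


Step 0: length = 2
Step 1: length = 3
Step 2: length = 5
Step 3: length = 9
Step 4: length = 17
Step 5: length = 33

Answer: 33


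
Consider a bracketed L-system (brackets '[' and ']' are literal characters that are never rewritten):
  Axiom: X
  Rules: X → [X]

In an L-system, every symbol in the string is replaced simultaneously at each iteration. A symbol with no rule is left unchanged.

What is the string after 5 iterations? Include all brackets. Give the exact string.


Step 0: X
Step 1: [X]
Step 2: [[X]]
Step 3: [[[X]]]
Step 4: [[[[X]]]]
Step 5: [[[[[X]]]]]

Answer: [[[[[X]]]]]


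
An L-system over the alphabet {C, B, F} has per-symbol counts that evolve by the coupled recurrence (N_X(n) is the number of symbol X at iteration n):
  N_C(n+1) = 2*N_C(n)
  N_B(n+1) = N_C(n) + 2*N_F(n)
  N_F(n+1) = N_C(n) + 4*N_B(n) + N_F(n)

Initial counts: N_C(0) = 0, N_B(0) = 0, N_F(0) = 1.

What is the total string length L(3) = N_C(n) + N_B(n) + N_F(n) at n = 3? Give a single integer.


Step 0: N_C=0, N_B=0, N_F=1, L=1
Step 1: N_C=0, N_B=2, N_F=1, L=3
Step 2: N_C=0, N_B=2, N_F=9, L=11
Step 3: N_C=0, N_B=18, N_F=17, L=35

Answer: 35


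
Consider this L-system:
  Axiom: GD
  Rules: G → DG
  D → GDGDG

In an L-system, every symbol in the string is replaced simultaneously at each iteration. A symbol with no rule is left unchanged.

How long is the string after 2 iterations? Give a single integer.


Answer: 23

Derivation:
Step 0: length = 2
Step 1: length = 7
Step 2: length = 23


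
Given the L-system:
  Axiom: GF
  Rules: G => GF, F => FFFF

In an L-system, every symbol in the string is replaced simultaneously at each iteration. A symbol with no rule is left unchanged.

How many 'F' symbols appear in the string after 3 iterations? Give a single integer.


Answer: 85

Derivation:
Step 0: GF  (1 'F')
Step 1: GFFFFF  (5 'F')
Step 2: GFFFFFFFFFFFFFFFFFFFFF  (21 'F')
Step 3: GFFFFFFFFFFFFFFFFFFFFFFFFFFFFFFFFFFFFFFFFFFFFFFFFFFFFFFFFFFFFFFFFFFFFFFFFFFFFFFFFFFFFF  (85 'F')


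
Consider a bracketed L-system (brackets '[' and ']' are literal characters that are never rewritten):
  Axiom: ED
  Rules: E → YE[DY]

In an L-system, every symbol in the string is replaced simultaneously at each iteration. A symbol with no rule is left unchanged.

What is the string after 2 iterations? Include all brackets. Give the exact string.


Answer: YYE[DY][DY]D

Derivation:
Step 0: ED
Step 1: YE[DY]D
Step 2: YYE[DY][DY]D


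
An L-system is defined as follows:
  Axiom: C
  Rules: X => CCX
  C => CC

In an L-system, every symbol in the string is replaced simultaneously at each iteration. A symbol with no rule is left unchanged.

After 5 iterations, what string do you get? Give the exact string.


Step 0: C
Step 1: CC
Step 2: CCCC
Step 3: CCCCCCCC
Step 4: CCCCCCCCCCCCCCCC
Step 5: CCCCCCCCCCCCCCCCCCCCCCCCCCCCCCCC

Answer: CCCCCCCCCCCCCCCCCCCCCCCCCCCCCCCC


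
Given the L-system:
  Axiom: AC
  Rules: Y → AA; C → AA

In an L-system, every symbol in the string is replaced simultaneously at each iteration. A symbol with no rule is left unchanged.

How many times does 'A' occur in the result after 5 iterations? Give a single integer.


Answer: 3

Derivation:
Step 0: AC  (1 'A')
Step 1: AAA  (3 'A')
Step 2: AAA  (3 'A')
Step 3: AAA  (3 'A')
Step 4: AAA  (3 'A')
Step 5: AAA  (3 'A')


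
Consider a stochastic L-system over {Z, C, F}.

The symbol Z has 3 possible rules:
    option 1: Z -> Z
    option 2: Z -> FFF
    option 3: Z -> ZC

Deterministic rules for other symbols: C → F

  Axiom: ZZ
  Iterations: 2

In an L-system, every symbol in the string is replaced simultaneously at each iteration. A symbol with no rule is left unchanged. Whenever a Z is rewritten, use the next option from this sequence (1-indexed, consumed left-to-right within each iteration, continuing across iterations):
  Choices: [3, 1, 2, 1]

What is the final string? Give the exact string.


Step 0: ZZ
Step 1: ZCZ  (used choices [3, 1])
Step 2: FFFFZ  (used choices [2, 1])

Answer: FFFFZ


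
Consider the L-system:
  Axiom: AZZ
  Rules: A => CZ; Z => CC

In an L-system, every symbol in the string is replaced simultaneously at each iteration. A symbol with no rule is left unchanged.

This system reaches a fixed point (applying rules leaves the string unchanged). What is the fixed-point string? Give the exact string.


Answer: CCCCCCC

Derivation:
Step 0: AZZ
Step 1: CZCCCC
Step 2: CCCCCCC
Step 3: CCCCCCC  (unchanged — fixed point at step 2)


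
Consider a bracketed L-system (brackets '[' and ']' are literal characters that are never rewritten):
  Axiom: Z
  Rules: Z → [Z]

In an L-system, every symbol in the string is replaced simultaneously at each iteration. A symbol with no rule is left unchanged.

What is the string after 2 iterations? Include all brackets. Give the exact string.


Answer: [[Z]]

Derivation:
Step 0: Z
Step 1: [Z]
Step 2: [[Z]]


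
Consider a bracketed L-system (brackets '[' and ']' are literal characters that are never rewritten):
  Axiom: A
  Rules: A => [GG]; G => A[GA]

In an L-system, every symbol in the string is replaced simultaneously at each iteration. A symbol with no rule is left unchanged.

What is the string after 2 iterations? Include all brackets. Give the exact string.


Answer: [A[GA]A[GA]]

Derivation:
Step 0: A
Step 1: [GG]
Step 2: [A[GA]A[GA]]


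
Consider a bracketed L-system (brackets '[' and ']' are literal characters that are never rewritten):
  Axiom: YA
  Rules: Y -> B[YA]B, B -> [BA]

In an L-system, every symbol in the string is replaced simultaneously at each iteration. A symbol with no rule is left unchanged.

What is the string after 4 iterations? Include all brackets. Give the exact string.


Step 0: YA
Step 1: B[YA]BA
Step 2: [BA][B[YA]BA][BA]A
Step 3: [[BA]A][[BA][B[YA]BA][BA]A][[BA]A]A
Step 4: [[[BA]A]A][[[BA]A][[BA][B[YA]BA][BA]A][[BA]A]A][[[BA]A]A]A

Answer: [[[BA]A]A][[[BA]A][[BA][B[YA]BA][BA]A][[BA]A]A][[[BA]A]A]A


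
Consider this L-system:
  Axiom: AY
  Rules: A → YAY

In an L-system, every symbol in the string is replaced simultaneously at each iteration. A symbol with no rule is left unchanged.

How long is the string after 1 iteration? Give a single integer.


Step 0: length = 2
Step 1: length = 4

Answer: 4


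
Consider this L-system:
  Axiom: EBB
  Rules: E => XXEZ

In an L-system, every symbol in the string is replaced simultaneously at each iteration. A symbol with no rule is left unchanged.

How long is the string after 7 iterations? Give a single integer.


Step 0: length = 3
Step 1: length = 6
Step 2: length = 9
Step 3: length = 12
Step 4: length = 15
Step 5: length = 18
Step 6: length = 21
Step 7: length = 24

Answer: 24


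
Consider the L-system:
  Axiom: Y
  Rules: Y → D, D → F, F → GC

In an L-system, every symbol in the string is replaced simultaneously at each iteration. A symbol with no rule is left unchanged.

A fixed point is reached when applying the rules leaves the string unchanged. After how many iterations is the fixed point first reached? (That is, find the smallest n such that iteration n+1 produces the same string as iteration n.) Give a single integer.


Step 0: Y
Step 1: D
Step 2: F
Step 3: GC
Step 4: GC  (unchanged — fixed point at step 3)

Answer: 3


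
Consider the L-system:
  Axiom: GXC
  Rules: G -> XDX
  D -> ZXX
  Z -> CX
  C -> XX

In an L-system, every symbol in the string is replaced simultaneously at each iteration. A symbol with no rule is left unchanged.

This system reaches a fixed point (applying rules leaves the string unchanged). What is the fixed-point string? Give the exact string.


Step 0: GXC
Step 1: XDXXXX
Step 2: XZXXXXXX
Step 3: XCXXXXXXX
Step 4: XXXXXXXXXX
Step 5: XXXXXXXXXX  (unchanged — fixed point at step 4)

Answer: XXXXXXXXXX


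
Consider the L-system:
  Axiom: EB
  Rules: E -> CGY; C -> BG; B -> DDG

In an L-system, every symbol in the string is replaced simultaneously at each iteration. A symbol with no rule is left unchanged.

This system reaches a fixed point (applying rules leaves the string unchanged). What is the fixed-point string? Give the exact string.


Answer: DDGGGYDDG

Derivation:
Step 0: EB
Step 1: CGYDDG
Step 2: BGGYDDG
Step 3: DDGGGYDDG
Step 4: DDGGGYDDG  (unchanged — fixed point at step 3)


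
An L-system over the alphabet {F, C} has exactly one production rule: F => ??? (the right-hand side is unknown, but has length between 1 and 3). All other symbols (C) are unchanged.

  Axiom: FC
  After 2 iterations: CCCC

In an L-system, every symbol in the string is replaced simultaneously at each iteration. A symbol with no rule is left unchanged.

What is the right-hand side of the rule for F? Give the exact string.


Answer: CCC

Derivation:
Trying F => CCC:
  Step 0: FC
  Step 1: CCCC
  Step 2: CCCC
Matches the given result.


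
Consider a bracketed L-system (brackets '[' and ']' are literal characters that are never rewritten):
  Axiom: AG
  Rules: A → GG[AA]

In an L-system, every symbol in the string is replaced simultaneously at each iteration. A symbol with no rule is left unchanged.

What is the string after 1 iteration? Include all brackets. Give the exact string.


Answer: GG[AA]G

Derivation:
Step 0: AG
Step 1: GG[AA]G


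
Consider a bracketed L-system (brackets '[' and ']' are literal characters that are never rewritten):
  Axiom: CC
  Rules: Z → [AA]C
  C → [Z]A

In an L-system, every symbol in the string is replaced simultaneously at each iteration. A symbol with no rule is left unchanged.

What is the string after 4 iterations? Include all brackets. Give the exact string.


Step 0: CC
Step 1: [Z]A[Z]A
Step 2: [[AA]C]A[[AA]C]A
Step 3: [[AA][Z]A]A[[AA][Z]A]A
Step 4: [[AA][[AA]C]A]A[[AA][[AA]C]A]A

Answer: [[AA][[AA]C]A]A[[AA][[AA]C]A]A


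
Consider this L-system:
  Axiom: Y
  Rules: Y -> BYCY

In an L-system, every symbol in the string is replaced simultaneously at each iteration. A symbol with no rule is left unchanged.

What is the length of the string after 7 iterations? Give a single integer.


Answer: 382

Derivation:
Step 0: length = 1
Step 1: length = 4
Step 2: length = 10
Step 3: length = 22
Step 4: length = 46
Step 5: length = 94
Step 6: length = 190
Step 7: length = 382


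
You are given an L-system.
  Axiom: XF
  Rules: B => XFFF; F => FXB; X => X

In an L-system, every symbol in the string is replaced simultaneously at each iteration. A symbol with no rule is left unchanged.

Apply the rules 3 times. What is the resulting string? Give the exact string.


Step 0: XF
Step 1: XFXB
Step 2: XFXBXXFFF
Step 3: XFXBXXFFFXXFXBFXBFXB

Answer: XFXBXXFFFXXFXBFXBFXB


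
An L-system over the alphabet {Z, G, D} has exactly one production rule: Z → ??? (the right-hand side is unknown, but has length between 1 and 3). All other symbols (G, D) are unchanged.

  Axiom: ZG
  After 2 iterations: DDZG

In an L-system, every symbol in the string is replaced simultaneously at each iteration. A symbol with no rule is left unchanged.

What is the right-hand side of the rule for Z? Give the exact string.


Answer: DZ

Derivation:
Trying Z → DZ:
  Step 0: ZG
  Step 1: DZG
  Step 2: DDZG
Matches the given result.


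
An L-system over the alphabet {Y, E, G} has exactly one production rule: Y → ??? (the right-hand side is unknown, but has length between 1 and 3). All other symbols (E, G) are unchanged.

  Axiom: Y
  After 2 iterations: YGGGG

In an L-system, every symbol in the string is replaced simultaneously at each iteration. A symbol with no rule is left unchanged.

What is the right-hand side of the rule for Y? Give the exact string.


Trying Y → YGG:
  Step 0: Y
  Step 1: YGG
  Step 2: YGGGG
Matches the given result.

Answer: YGG


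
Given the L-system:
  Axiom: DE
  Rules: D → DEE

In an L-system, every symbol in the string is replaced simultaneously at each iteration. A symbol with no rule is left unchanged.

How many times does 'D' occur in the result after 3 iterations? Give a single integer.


Answer: 1

Derivation:
Step 0: DE  (1 'D')
Step 1: DEEE  (1 'D')
Step 2: DEEEEE  (1 'D')
Step 3: DEEEEEEE  (1 'D')


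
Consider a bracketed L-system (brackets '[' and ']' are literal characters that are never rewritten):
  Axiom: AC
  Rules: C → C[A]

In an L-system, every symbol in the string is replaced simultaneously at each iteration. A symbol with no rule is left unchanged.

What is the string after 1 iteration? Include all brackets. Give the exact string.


Answer: AC[A]

Derivation:
Step 0: AC
Step 1: AC[A]


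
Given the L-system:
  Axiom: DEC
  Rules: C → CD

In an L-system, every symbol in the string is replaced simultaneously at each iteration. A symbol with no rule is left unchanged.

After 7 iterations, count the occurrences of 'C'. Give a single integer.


Answer: 1

Derivation:
Step 0: DEC  (1 'C')
Step 1: DECD  (1 'C')
Step 2: DECDD  (1 'C')
Step 3: DECDDD  (1 'C')
Step 4: DECDDDD  (1 'C')
Step 5: DECDDDDD  (1 'C')
Step 6: DECDDDDDD  (1 'C')
Step 7: DECDDDDDDD  (1 'C')


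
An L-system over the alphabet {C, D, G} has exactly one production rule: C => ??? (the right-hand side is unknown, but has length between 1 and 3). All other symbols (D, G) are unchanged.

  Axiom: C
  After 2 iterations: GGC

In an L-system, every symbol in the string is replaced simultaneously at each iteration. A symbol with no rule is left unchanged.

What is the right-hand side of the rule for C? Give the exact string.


Answer: GC

Derivation:
Trying C => GC:
  Step 0: C
  Step 1: GC
  Step 2: GGC
Matches the given result.


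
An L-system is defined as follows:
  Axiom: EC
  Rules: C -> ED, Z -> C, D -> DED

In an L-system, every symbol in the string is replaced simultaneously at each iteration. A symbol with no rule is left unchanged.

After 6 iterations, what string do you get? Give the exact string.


Answer: EEDEDEDEDEDEDEDEDEDEDEDEDEDEDEDEDEDEDEDEDEDEDEDEDEDEDEDEDEDEDEDED

Derivation:
Step 0: EC
Step 1: EED
Step 2: EEDED
Step 3: EEDEDEDED
Step 4: EEDEDEDEDEDEDEDED
Step 5: EEDEDEDEDEDEDEDEDEDEDEDEDEDEDEDED
Step 6: EEDEDEDEDEDEDEDEDEDEDEDEDEDEDEDEDEDEDEDEDEDEDEDEDEDEDEDEDEDEDEDED


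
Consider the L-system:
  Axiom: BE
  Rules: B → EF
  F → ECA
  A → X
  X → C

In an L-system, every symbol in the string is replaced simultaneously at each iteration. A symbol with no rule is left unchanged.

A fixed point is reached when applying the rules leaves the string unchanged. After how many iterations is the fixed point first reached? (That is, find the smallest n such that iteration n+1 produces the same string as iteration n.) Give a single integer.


Answer: 4

Derivation:
Step 0: BE
Step 1: EFE
Step 2: EECAE
Step 3: EECXE
Step 4: EECCE
Step 5: EECCE  (unchanged — fixed point at step 4)


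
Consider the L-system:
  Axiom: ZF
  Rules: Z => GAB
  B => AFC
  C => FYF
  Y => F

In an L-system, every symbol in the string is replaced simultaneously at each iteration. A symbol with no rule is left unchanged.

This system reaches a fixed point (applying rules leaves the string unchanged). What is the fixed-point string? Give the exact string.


Step 0: ZF
Step 1: GABF
Step 2: GAAFCF
Step 3: GAAFFYFF
Step 4: GAAFFFFF
Step 5: GAAFFFFF  (unchanged — fixed point at step 4)

Answer: GAAFFFFF


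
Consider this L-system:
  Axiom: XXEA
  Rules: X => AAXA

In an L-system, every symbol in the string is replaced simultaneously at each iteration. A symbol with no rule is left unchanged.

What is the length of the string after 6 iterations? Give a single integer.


Step 0: length = 4
Step 1: length = 10
Step 2: length = 16
Step 3: length = 22
Step 4: length = 28
Step 5: length = 34
Step 6: length = 40

Answer: 40


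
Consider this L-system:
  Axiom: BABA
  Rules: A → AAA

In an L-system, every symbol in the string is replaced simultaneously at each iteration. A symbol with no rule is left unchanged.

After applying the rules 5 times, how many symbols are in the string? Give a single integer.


Answer: 488

Derivation:
Step 0: length = 4
Step 1: length = 8
Step 2: length = 20
Step 3: length = 56
Step 4: length = 164
Step 5: length = 488


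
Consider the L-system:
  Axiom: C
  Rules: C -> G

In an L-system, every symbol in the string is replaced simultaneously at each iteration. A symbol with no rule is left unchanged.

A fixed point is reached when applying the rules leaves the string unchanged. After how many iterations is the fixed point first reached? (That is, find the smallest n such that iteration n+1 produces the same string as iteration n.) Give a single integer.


Step 0: C
Step 1: G
Step 2: G  (unchanged — fixed point at step 1)

Answer: 1


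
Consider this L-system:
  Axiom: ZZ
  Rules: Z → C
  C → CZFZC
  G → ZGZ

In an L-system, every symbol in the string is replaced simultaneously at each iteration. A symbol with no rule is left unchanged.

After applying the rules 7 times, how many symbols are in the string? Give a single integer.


Step 0: length = 2
Step 1: length = 2
Step 2: length = 10
Step 3: length = 26
Step 4: length = 74
Step 5: length = 202
Step 6: length = 554
Step 7: length = 1514

Answer: 1514


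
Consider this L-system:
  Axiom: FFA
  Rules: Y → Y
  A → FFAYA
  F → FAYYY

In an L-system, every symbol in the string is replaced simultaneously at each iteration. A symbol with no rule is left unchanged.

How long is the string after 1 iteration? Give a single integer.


Step 0: length = 3
Step 1: length = 15

Answer: 15


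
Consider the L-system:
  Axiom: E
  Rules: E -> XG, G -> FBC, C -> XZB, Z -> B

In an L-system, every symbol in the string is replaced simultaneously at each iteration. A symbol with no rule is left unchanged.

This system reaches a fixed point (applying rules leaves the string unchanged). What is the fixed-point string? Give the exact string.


Step 0: E
Step 1: XG
Step 2: XFBC
Step 3: XFBXZB
Step 4: XFBXBB
Step 5: XFBXBB  (unchanged — fixed point at step 4)

Answer: XFBXBB


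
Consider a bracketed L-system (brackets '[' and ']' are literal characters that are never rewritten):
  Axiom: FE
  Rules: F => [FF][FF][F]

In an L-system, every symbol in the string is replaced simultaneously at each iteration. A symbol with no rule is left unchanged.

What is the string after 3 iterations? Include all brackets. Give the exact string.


Answer: [[[FF][FF][F][FF][FF][F]][[FF][FF][F][FF][FF][F]][[FF][FF][F]][[FF][FF][F][FF][FF][F]][[FF][FF][F][FF][FF][F]][[FF][FF][F]]][[[FF][FF][F][FF][FF][F]][[FF][FF][F][FF][FF][F]][[FF][FF][F]][[FF][FF][F][FF][FF][F]][[FF][FF][F][FF][FF][F]][[FF][FF][F]]][[[FF][FF][F][FF][FF][F]][[FF][FF][F][FF][FF][F]][[FF][FF][F]]]E

Derivation:
Step 0: FE
Step 1: [FF][FF][F]E
Step 2: [[FF][FF][F][FF][FF][F]][[FF][FF][F][FF][FF][F]][[FF][FF][F]]E
Step 3: [[[FF][FF][F][FF][FF][F]][[FF][FF][F][FF][FF][F]][[FF][FF][F]][[FF][FF][F][FF][FF][F]][[FF][FF][F][FF][FF][F]][[FF][FF][F]]][[[FF][FF][F][FF][FF][F]][[FF][FF][F][FF][FF][F]][[FF][FF][F]][[FF][FF][F][FF][FF][F]][[FF][FF][F][FF][FF][F]][[FF][FF][F]]][[[FF][FF][F][FF][FF][F]][[FF][FF][F][FF][FF][F]][[FF][FF][F]]]E


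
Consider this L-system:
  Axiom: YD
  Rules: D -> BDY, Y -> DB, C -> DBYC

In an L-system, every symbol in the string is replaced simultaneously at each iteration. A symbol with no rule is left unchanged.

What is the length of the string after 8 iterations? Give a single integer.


Step 0: length = 2
Step 1: length = 5
Step 2: length = 10
Step 3: length = 18
Step 4: length = 31
Step 5: length = 52
Step 6: length = 86
Step 7: length = 141
Step 8: length = 230

Answer: 230


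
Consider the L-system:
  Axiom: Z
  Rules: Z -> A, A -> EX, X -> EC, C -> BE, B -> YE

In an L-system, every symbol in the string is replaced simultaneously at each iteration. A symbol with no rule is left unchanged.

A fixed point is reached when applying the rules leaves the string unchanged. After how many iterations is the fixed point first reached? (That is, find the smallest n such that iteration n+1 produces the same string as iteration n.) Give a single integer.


Step 0: Z
Step 1: A
Step 2: EX
Step 3: EEC
Step 4: EEBE
Step 5: EEYEE
Step 6: EEYEE  (unchanged — fixed point at step 5)

Answer: 5


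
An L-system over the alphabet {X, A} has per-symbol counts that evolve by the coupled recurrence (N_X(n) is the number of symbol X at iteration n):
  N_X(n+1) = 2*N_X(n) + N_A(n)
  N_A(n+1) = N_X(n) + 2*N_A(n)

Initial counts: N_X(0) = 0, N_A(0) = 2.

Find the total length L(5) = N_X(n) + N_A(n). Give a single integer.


Answer: 486

Derivation:
Step 0: N_X=0, N_A=2, L=2
Step 1: N_X=2, N_A=4, L=6
Step 2: N_X=8, N_A=10, L=18
Step 3: N_X=26, N_A=28, L=54
Step 4: N_X=80, N_A=82, L=162
Step 5: N_X=242, N_A=244, L=486


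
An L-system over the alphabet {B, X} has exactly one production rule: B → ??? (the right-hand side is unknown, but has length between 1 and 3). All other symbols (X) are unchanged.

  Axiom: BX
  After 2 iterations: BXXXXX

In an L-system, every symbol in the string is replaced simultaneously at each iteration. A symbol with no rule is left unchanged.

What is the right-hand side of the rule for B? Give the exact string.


Answer: BXX

Derivation:
Trying B → BXX:
  Step 0: BX
  Step 1: BXXX
  Step 2: BXXXXX
Matches the given result.


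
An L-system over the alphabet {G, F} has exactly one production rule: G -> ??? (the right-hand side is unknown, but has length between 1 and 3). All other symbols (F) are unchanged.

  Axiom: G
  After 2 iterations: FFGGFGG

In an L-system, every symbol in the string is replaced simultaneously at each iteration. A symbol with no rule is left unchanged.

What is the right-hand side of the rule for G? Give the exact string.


Trying G -> FGG:
  Step 0: G
  Step 1: FGG
  Step 2: FFGGFGG
Matches the given result.

Answer: FGG


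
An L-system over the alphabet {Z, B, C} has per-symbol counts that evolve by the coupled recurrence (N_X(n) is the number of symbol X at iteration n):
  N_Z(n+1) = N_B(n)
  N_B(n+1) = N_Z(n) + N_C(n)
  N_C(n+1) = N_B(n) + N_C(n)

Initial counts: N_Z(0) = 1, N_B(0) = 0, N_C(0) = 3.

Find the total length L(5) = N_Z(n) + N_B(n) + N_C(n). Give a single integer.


Step 0: N_Z=1, N_B=0, N_C=3, L=4
Step 1: N_Z=0, N_B=4, N_C=3, L=7
Step 2: N_Z=4, N_B=3, N_C=7, L=14
Step 3: N_Z=3, N_B=11, N_C=10, L=24
Step 4: N_Z=11, N_B=13, N_C=21, L=45
Step 5: N_Z=13, N_B=32, N_C=34, L=79

Answer: 79


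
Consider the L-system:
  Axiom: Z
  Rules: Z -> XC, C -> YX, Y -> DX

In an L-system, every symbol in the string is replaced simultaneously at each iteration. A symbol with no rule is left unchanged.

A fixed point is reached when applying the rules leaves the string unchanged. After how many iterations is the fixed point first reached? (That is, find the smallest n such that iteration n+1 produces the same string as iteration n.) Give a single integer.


Step 0: Z
Step 1: XC
Step 2: XYX
Step 3: XDXX
Step 4: XDXX  (unchanged — fixed point at step 3)

Answer: 3


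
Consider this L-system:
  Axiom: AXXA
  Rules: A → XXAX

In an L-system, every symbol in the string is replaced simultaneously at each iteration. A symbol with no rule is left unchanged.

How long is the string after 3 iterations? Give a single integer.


Step 0: length = 4
Step 1: length = 10
Step 2: length = 16
Step 3: length = 22

Answer: 22


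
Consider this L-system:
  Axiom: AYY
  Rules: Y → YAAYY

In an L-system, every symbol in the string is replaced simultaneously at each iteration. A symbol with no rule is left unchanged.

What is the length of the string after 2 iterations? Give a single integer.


Step 0: length = 3
Step 1: length = 11
Step 2: length = 35

Answer: 35
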